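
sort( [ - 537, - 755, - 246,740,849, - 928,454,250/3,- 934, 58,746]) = [ - 934,  -  928,  -  755, -537, - 246 , 58,250/3, 454,740,746, 849 ] 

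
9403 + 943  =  10346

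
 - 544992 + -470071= -1015063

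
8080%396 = 160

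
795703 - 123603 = 672100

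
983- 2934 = -1951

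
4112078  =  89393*46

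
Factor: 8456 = 2^3*7^1*151^1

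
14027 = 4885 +9142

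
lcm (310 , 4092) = 20460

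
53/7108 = 53/7108 = 0.01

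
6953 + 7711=14664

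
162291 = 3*54097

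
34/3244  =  17/1622  =  0.01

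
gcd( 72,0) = 72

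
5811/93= 62+15/31= 62.48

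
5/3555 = 1/711 = 0.00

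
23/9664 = 23/9664  =  0.00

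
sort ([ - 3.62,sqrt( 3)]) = [ -3.62,sqrt( 3) ] 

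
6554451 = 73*89787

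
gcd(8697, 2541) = 3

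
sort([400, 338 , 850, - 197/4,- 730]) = [ - 730, - 197/4,338, 400, 850 ]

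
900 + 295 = 1195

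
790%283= 224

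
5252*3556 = 18676112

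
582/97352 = 291/48676 = 0.01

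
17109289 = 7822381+9286908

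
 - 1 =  - 1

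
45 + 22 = 67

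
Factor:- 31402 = - 2^1*7^1*2243^1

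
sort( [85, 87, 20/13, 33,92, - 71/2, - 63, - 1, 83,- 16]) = [ - 63, - 71/2, - 16 , - 1, 20/13, 33, 83,85 , 87  ,  92] 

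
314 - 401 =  - 87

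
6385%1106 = 855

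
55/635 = 11/127 = 0.09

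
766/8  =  383/4=95.75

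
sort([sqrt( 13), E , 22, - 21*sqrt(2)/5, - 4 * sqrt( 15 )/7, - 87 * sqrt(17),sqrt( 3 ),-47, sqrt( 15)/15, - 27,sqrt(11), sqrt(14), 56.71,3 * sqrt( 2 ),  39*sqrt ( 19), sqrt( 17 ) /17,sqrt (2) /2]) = [ - 87 * sqrt(17), - 47,  -  27, - 21 * sqrt( 2)/5,-4*sqrt(15) /7 , sqrt ( 17 )/17,  sqrt(15) /15,sqrt(2) /2,sqrt(3),E, sqrt( 11 ),sqrt( 13), sqrt( 14 ),3* sqrt(2), 22,56.71,  39 * sqrt( 19) ] 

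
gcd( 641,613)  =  1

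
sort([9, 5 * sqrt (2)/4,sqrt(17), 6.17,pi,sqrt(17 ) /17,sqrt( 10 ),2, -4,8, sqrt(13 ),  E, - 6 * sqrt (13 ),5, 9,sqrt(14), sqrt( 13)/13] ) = [ - 6 * sqrt( 13), - 4,sqrt (17)/17,sqrt(13)/13, 5*sqrt( 2)/4 , 2, E, pi,sqrt( 10),sqrt( 13 ),sqrt (14 ), sqrt(17 ),5, 6.17, 8,9,9]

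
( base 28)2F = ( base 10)71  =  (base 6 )155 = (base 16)47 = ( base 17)43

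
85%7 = 1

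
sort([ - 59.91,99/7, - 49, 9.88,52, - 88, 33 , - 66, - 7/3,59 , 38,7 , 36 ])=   [ - 88, - 66 , - 59.91 , - 49 , - 7/3, 7,9.88 , 99/7 , 33, 36, 38,52,59]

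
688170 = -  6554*( - 105)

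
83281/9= 9253 + 4/9 = 9253.44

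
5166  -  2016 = 3150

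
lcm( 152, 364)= 13832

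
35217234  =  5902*5967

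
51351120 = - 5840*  ( - 8793 )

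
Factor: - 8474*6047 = - 51242278=- 2^1*19^1* 223^1*6047^1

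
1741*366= 637206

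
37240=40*931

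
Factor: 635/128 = 2^ (  -  7) * 5^1*127^1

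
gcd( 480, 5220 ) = 60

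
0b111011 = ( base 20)2J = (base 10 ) 59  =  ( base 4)323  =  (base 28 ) 23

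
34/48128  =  17/24064= 0.00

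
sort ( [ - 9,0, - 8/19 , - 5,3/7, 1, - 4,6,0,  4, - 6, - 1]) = [ - 9, - 6, - 5, - 4, - 1, - 8/19,0, 0,3/7,1, 4,6 ]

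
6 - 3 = 3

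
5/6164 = 5/6164 = 0.00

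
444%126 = 66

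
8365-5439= 2926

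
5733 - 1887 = 3846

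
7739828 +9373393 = 17113221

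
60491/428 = 60491/428 = 141.33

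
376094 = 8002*47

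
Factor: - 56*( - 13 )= 2^3*7^1*13^1 = 728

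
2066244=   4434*466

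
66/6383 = 66/6383 = 0.01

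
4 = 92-88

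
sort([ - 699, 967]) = [  -  699, 967 ]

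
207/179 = 1+28/179 = 1.16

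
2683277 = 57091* 47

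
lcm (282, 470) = 1410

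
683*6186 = 4225038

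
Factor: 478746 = 2^1 * 3^2*26597^1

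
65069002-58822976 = 6246026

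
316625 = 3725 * 85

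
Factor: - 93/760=  -  2^(-3 )* 3^1*5^(- 1)*19^(-1)*31^1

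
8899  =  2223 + 6676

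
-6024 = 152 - 6176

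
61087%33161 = 27926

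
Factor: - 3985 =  - 5^1*797^1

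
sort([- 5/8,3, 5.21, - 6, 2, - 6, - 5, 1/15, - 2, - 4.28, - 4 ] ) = [-6, -6, - 5,-4.28, - 4,-2, - 5/8,1/15, 2, 3 , 5.21 ]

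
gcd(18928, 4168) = 8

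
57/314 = 57/314 =0.18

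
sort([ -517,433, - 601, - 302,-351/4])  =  [ - 601, - 517,-302, - 351/4,433] 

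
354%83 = 22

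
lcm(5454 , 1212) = 10908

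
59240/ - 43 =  - 1378 + 14/43 = -1377.67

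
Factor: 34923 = 3^1*7^1*1663^1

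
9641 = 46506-36865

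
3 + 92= 95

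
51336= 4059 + 47277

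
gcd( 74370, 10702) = 2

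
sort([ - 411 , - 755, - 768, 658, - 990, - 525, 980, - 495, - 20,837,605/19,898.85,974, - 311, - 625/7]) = [ - 990, - 768, - 755, - 525, - 495, - 411, - 311, - 625/7, -20, 605/19,658, 837,898.85 , 974,980]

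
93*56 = 5208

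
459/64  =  459/64 = 7.17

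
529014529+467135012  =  996149541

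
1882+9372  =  11254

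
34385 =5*6877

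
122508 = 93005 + 29503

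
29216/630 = 14608/315 = 46.37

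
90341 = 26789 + 63552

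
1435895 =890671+545224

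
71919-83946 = - 12027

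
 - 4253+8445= 4192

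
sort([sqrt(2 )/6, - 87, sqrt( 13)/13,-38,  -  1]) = [ - 87,-38, - 1,sqrt(2) /6,sqrt( 13) /13 ] 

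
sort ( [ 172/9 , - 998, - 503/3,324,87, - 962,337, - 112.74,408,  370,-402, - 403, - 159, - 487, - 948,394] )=[-998, - 962,-948, - 487, - 403, - 402, - 503/3, - 159 , - 112.74, 172/9, 87, 324,337,370,394,408 ]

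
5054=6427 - 1373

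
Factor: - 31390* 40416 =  - 2^6*3^1*5^1*43^1*73^1  *421^1 =-1268658240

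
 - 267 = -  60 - 207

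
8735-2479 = 6256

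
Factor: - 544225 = -5^2*11^1  *1979^1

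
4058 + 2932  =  6990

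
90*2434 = 219060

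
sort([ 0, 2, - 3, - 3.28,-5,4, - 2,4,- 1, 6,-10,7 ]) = [ -10, - 5, - 3.28,- 3, - 2,- 1,0, 2,4,4,6,7]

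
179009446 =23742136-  - 155267310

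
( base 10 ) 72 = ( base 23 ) 33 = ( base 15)4C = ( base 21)39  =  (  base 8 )110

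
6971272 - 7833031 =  - 861759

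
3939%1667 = 605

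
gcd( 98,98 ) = 98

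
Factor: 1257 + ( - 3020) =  - 41^1*43^1 = - 1763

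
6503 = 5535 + 968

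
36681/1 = 36681 = 36681.00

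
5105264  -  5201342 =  - 96078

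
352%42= 16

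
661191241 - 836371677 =- 175180436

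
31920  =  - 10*( - 3192 ) 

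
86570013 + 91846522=178416535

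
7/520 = 7/520 =0.01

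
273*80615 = 22007895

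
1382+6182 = 7564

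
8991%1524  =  1371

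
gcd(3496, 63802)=874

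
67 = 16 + 51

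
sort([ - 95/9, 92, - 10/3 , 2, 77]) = [ - 95/9, - 10/3 , 2, 77,92 ]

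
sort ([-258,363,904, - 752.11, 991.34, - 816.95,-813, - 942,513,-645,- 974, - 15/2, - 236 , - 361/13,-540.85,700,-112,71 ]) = [ - 974,-942, - 816.95, - 813,- 752.11, - 645,-540.85,-258,-236,-112 , - 361/13, - 15/2, 71,363, 513, 700,904,991.34 ]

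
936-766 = 170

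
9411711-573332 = 8838379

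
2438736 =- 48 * ( - 50807 )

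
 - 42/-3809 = 42/3809 = 0.01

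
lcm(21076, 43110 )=948420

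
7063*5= 35315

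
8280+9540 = 17820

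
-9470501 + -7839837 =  - 17310338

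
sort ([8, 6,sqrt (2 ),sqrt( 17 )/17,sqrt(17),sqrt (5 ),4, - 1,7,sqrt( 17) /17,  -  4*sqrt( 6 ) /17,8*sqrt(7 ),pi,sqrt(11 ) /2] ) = [ - 1, - 4*sqrt (6 ) /17 , sqrt (17 ) /17,sqrt ( 17) /17, sqrt(2 ) , sqrt (11)/2,sqrt ( 5) , pi,4,sqrt( 17),6,7,8,8*sqrt(7)]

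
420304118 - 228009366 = 192294752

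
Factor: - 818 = -2^1*409^1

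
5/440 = 1/88 = 0.01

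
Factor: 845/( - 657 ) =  - 3^( - 2 ) * 5^1 * 13^2 *73^( - 1)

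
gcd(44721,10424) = 1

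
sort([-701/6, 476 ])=[ -701/6,476 ]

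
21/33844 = 21/33844 =0.00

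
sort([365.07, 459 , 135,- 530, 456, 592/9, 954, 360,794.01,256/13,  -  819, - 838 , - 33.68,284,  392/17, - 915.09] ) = [-915.09, - 838, - 819, - 530, - 33.68,  256/13,392/17,  592/9,135, 284,  360,365.07, 456,459, 794.01, 954] 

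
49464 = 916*54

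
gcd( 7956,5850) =234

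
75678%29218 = 17242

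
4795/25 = 191 + 4/5 = 191.80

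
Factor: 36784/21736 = 2^1* 11^1*13^( - 1) = 22/13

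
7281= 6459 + 822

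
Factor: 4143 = 3^1*  1381^1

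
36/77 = 36/77= 0.47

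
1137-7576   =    -  6439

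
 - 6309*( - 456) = 2876904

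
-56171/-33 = 56171/33 = 1702.15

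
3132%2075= 1057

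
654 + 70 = 724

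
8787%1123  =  926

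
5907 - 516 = 5391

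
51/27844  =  51/27844 = 0.00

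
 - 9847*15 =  - 147705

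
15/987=5/329 = 0.02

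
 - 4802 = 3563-8365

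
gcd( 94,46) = 2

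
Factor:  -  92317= -92317^1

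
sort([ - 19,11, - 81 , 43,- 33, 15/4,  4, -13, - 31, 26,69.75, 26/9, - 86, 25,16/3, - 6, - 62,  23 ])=[ - 86,-81, - 62, - 33, - 31, - 19 , - 13, - 6 , 26/9, 15/4 , 4,16/3, 11,23,25 , 26,43,69.75 ] 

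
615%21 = 6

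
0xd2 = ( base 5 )1320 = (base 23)93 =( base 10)210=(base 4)3102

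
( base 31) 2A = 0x48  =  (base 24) 30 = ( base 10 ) 72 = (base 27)2i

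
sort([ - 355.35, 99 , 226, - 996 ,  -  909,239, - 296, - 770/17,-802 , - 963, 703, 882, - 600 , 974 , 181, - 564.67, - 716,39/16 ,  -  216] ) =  [ - 996, - 963, - 909, - 802, - 716, - 600, - 564.67 , - 355.35, - 296 ,-216,- 770/17,39/16, 99,181,226 , 239, 703,882, 974]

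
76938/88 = 38469/44 = 874.30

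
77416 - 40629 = 36787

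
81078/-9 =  - 27026/3 = - 9008.67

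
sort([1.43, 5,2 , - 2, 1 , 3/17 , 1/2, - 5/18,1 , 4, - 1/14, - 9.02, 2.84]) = [ - 9.02, - 2,  -  5/18 ,-1/14, 3/17,1/2,  1, 1 , 1.43,  2 , 2.84  ,  4 , 5 ]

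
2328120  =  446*5220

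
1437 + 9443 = 10880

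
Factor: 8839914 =2^1*3^1*1473319^1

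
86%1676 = 86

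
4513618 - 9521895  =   - 5008277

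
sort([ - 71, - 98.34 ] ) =[ - 98.34  , - 71 ] 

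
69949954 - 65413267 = 4536687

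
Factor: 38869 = 47^1*827^1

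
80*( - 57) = - 4560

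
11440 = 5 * 2288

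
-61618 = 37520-99138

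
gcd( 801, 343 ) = 1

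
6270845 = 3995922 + 2274923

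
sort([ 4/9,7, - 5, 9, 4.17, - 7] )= [ - 7, - 5,4/9,  4.17,7 , 9] 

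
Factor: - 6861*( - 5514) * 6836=258616503144 = 2^3*3^2*919^1*1709^1*2287^1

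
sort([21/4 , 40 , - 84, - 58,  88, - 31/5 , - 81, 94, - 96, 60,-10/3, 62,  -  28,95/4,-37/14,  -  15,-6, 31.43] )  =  [ - 96,-84, - 81 , - 58, - 28,-15,-31/5 , -6, - 10/3,-37/14, 21/4, 95/4,31.43, 40,60,62 , 88,94]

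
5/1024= 5/1024 = 0.00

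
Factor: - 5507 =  -5507^1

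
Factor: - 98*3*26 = -2^2*3^1*7^2*13^1=- 7644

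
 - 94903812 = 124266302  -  219170114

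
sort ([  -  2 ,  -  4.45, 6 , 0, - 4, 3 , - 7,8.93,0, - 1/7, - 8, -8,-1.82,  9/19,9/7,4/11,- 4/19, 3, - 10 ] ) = [ - 10, - 8, - 8, - 7, - 4.45, - 4,-2,-1.82, - 4/19 , - 1/7, 0, 0, 4/11,9/19 , 9/7,  3, 3 , 6, 8.93]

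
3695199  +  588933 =4284132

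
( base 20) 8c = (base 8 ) 254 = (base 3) 20101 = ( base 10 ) 172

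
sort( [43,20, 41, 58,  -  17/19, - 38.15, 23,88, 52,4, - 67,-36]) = [ - 67, - 38.15, - 36,-17/19,4 , 20,23, 41, 43,52,58, 88]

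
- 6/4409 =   -  6/4409 = - 0.00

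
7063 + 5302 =12365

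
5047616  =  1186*4256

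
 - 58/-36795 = 58/36795 = 0.00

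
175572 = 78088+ 97484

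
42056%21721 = 20335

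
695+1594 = 2289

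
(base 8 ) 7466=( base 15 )1249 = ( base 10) 3894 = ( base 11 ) 2a20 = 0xf36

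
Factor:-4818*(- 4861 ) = 2^1*3^1*11^1 * 73^1 * 4861^1= 23420298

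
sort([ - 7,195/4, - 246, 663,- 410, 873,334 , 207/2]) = [- 410,-246, - 7,195/4, 207/2, 334, 663,873 ] 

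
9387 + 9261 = 18648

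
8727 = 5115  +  3612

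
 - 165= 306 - 471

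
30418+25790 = 56208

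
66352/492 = 134 + 106/123 = 134.86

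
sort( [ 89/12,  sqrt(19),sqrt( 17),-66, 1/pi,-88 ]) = [ - 88,-66,  1/pi, sqrt (17 ), sqrt( 19 ), 89/12]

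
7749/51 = 2583/17 = 151.94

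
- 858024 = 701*( - 1224) 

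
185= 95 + 90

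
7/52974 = 7/52974 = 0.00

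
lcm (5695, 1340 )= 22780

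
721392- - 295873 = 1017265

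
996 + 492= 1488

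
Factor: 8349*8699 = 72627951  =  3^1*11^2*23^1 * 8699^1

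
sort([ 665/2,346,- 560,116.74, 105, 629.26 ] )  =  [-560,105,116.74, 665/2 , 346,629.26]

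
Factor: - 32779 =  - 32779^1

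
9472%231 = 1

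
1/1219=1/1219  =  0.00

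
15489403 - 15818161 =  - 328758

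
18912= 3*6304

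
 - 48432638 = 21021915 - 69454553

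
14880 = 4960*3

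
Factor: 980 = 2^2*5^1*7^2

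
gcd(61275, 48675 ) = 75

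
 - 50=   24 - 74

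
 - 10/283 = -1 + 273/283 = -  0.04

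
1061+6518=7579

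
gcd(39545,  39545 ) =39545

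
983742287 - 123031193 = 860711094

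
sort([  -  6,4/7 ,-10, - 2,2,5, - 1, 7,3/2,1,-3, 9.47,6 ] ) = [-10, - 6, - 3, - 2, - 1, 4/7,1,3/2,2,5,6, 7 , 9.47]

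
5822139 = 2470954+3351185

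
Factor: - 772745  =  -5^1*37^1*4177^1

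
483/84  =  23/4 = 5.75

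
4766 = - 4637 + 9403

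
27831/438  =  9277/146 = 63.54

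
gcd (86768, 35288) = 88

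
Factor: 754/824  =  2^( - 2)*13^1*29^1*103^(-1 )  =  377/412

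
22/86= 11/43 = 0.26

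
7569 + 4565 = 12134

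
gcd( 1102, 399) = 19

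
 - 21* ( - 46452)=975492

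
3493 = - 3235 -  - 6728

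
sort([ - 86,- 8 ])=[ - 86,  -  8]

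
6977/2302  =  6977/2302 = 3.03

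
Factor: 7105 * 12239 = 5^1*7^2 * 29^1*12239^1 =86958095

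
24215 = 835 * 29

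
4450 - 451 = 3999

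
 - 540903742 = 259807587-800711329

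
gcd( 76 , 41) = 1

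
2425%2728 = 2425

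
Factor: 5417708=2^2*787^1*1721^1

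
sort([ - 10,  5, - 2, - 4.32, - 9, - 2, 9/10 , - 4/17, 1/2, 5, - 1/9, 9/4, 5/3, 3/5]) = [ - 10, - 9, - 4.32, - 2, -2, - 4/17, - 1/9, 1/2, 3/5,9/10, 5/3, 9/4 , 5,  5 ] 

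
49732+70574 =120306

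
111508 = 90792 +20716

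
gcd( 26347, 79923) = 1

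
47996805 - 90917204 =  - 42920399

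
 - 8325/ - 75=111 + 0/1 = 111.00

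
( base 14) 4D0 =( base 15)446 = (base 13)594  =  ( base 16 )3c6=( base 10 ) 966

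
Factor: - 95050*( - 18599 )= 2^1*5^2*7^1 * 1901^1 * 2657^1 = 1767834950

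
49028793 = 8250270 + 40778523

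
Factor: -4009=-19^1*211^1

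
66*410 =27060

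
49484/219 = 49484/219 =225.95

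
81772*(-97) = - 7931884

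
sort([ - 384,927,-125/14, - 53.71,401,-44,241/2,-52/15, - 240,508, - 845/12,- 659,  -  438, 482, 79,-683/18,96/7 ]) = [- 659, - 438, - 384,-240, - 845/12, - 53.71, - 44 ,  -  683/18,-125/14, - 52/15,96/7,79,241/2, 401, 482,508, 927 ]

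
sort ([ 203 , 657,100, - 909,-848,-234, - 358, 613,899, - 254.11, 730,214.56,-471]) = [-909,  -  848,-471,-358,-254.11, - 234, 100,203,214.56, 613,657,  730,899]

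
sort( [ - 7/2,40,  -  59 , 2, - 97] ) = [ - 97,-59 ,-7/2, 2, 40]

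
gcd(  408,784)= 8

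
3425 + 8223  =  11648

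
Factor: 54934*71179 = 2^1*11^2* 17^1*53^1*79^1*227^1 = 3910147186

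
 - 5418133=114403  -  5532536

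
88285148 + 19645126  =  107930274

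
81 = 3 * 27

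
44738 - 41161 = 3577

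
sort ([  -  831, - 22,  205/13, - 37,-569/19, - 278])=[ - 831, - 278,-37, - 569/19, - 22 , 205/13]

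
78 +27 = 105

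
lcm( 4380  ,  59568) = 297840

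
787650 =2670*295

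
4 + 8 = 12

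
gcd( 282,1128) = 282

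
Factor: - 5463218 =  - 2^1*2731609^1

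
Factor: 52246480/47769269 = 2^4*5^1* 11^1*13^1*17^(-1)*163^ (-1)*4567^1 * 17239^(  -  1 ) 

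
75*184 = 13800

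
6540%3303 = 3237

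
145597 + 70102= 215699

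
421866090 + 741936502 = 1163802592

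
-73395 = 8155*(  -  9) 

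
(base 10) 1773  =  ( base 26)2G5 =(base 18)589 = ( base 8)3355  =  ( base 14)909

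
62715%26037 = 10641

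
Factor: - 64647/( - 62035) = 99/95 = 3^2*5^( - 1 )*11^1*19^ (  -  1) 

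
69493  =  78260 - 8767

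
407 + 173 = 580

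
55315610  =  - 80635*( - 686 ) 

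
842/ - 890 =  - 1 + 24/445 = -0.95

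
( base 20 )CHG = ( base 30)5lq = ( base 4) 1100210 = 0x1424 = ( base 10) 5156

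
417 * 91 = 37947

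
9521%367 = 346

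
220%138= 82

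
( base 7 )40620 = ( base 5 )304122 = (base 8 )23270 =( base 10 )9912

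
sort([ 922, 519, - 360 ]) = [ - 360,  519, 922 ] 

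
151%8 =7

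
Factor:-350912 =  - 2^6*5483^1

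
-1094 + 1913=819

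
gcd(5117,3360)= 7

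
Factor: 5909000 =2^3 * 5^3 * 19^1*311^1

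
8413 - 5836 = 2577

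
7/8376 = 7/8376 = 0.00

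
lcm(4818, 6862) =226446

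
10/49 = 10/49 = 0.20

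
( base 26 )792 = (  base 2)1001101101000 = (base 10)4968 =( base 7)20325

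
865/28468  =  865/28468=0.03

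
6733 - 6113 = 620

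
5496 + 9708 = 15204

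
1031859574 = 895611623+136247951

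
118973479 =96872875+22100604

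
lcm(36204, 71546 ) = 3004932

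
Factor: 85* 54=2^1*3^3 * 5^1*17^1 = 4590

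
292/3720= 73/930 = 0.08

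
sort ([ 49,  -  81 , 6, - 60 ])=[  -  81, -60,  6, 49] 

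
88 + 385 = 473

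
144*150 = 21600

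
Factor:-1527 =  - 3^1*509^1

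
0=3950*0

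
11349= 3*3783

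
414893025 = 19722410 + 395170615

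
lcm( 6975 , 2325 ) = 6975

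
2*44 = 88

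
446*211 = 94106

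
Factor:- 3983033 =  - 3983033^1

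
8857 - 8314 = 543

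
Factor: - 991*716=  - 709556 = -2^2*179^1*991^1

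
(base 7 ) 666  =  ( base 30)bc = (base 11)291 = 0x156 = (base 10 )342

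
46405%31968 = 14437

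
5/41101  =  5/41101 = 0.00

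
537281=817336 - 280055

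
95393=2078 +93315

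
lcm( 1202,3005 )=6010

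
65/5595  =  13/1119 =0.01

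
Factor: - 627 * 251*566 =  - 89075382  =  -  2^1*3^1*11^1* 19^1*251^1*283^1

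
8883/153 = 58+1/17 = 58.06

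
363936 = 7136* 51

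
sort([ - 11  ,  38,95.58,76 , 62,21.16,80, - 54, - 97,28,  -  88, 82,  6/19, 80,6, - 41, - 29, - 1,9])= [  -  97,- 88, - 54, - 41,  -  29, - 11, - 1,6/19, 6 , 9,21.16, 28,38,62,76, 80, 80,  82,95.58 ] 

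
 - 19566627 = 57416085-76982712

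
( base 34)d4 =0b110111110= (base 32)DU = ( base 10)446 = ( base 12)312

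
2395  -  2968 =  - 573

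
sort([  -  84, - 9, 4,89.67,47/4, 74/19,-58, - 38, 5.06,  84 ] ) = [- 84, - 58, - 38, - 9, 74/19, 4,5.06, 47/4, 84,89.67] 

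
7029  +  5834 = 12863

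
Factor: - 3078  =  - 2^1*3^4*19^1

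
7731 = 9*859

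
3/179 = 3/179  =  0.02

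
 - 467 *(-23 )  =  10741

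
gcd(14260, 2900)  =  20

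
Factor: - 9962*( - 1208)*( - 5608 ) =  - 2^7 * 17^1* 151^1 * 293^1*701^1 = -  67487210368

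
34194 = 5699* 6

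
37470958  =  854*43877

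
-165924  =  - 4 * 41481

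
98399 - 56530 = 41869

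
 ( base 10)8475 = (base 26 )cdp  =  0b10000100011011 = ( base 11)6405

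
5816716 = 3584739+2231977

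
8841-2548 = 6293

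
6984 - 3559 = 3425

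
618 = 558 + 60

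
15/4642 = 15/4642 = 0.00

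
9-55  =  -46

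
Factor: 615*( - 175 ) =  - 107625 = -3^1*5^3*7^1*41^1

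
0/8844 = 0 =0.00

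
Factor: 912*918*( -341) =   -  2^5*3^4*11^1*17^1*19^1*31^1 = - 285490656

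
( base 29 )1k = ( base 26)1n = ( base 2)110001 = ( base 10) 49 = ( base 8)61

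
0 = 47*0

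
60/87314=30/43657 = 0.00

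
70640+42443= 113083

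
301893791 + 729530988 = 1031424779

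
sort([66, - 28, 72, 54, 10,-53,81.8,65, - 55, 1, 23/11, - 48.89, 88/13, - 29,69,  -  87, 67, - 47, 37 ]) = [ - 87, - 55, - 53, - 48.89 , - 47, - 29,-28, 1, 23/11, 88/13, 10,37, 54, 65, 66,67,69, 72, 81.8 ]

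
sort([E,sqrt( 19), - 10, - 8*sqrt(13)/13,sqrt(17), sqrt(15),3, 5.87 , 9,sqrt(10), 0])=[ - 10, - 8*sqrt( 13)/13,0, E, 3,sqrt( 10 ),sqrt(15 ), sqrt(17 ), sqrt(19),5.87, 9]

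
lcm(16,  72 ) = 144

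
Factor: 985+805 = 1790  =  2^1*5^1 *179^1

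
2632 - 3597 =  - 965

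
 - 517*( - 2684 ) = 1387628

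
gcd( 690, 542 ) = 2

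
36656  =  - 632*( - 58 ) 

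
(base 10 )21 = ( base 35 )L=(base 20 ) 11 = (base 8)25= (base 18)13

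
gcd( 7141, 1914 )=1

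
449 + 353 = 802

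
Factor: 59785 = 5^1*11^1 * 1087^1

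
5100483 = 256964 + 4843519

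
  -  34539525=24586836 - 59126361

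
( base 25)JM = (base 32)fh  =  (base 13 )2c3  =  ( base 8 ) 761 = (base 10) 497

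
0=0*43070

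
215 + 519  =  734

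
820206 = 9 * 91134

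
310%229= 81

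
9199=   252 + 8947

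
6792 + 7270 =14062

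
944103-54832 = 889271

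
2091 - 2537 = - 446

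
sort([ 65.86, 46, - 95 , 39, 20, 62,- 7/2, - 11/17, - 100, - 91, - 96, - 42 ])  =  [ - 100, - 96, - 95, - 91, - 42, - 7/2, - 11/17,20, 39, 46, 62, 65.86]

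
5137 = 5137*1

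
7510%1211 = 244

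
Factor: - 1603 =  -7^1*229^1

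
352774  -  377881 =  - 25107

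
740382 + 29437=769819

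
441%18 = 9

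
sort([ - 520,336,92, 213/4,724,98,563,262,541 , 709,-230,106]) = [ - 520, - 230, 213/4,92,98,106,262,336,541, 563,  709,724] 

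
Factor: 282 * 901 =254082 = 2^1*3^1*17^1 * 47^1*53^1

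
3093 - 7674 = -4581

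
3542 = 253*14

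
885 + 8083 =8968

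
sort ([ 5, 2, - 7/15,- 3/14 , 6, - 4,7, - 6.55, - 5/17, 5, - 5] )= [ - 6.55, - 5, - 4, - 7/15, - 5/17, - 3/14,2, 5, 5,6, 7 ] 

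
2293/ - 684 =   -  2293/684 =- 3.35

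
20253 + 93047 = 113300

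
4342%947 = 554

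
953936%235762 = 10888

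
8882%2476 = 1454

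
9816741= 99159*99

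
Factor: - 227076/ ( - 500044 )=3^1 * 127^1 * 839^( - 1 ) =381/839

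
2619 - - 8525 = 11144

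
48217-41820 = 6397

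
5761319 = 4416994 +1344325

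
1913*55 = 105215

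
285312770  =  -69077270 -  - 354390040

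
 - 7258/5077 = -7258/5077 = - 1.43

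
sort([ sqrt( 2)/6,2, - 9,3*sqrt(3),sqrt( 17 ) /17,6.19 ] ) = [ - 9, sqrt( 2 ) /6,sqrt (17 ) /17, 2, 3*sqrt( 3), 6.19]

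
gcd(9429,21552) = 1347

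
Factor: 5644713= 3^1 * 71^1* 26501^1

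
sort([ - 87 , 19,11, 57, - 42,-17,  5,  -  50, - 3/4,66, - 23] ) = [-87, - 50 , - 42, - 23, - 17, - 3/4,  5,11,  19 , 57, 66]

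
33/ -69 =-1 + 12/23 = -  0.48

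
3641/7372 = 3641/7372 = 0.49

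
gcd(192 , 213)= 3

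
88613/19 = 88613/19 = 4663.84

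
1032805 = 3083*335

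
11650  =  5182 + 6468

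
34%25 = 9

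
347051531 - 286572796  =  60478735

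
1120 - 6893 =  - 5773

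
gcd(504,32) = 8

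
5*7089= 35445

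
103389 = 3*34463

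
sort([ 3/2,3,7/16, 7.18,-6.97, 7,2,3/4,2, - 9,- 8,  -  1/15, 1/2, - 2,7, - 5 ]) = [-9, - 8,- 6.97, - 5,- 2, -1/15, 7/16,1/2, 3/4,3/2,2,2,3, 7, 7,7.18 ]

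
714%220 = 54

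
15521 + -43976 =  - 28455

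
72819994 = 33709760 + 39110234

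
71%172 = 71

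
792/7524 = 2/19=0.11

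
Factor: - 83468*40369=-2^2*7^2 * 11^1 * 73^1*79^1*271^1 =- 3369519692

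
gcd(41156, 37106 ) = 2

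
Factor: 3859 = 17^1*227^1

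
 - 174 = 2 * ( - 87 )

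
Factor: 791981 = 457^1*1733^1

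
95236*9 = 857124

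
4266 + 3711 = 7977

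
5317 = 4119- - 1198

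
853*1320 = 1125960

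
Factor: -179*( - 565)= 101135 = 5^1*113^1*179^1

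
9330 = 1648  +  7682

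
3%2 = 1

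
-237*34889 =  - 8268693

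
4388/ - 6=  - 2194/3 = - 731.33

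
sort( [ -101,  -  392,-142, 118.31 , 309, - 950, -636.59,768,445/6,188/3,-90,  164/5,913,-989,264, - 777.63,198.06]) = [ - 989, - 950, - 777.63,- 636.59, - 392, - 142, - 101,-90, 164/5,188/3,445/6, 118.31, 198.06 , 264,309,768,  913]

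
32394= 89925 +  - 57531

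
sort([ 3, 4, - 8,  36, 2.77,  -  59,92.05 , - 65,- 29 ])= [-65, - 59, - 29, - 8,2.77, 3, 4,  36, 92.05 ]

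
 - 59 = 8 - 67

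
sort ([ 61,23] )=[23 , 61 ]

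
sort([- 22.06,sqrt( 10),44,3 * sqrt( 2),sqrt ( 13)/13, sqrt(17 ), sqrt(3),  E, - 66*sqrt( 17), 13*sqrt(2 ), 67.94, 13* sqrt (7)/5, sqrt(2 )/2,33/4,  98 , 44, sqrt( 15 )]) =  [ - 66*sqrt( 17), - 22.06, sqrt( 13)/13, sqrt( 2)/2, sqrt( 3), E,  sqrt( 10 ),sqrt( 15), sqrt(17 ), 3 * sqrt( 2), 13*sqrt ( 7) /5,  33/4, 13* sqrt(  2), 44, 44, 67.94, 98] 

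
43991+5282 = 49273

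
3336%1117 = 1102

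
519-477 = 42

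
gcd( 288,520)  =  8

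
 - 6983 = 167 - 7150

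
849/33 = 25 + 8/11 = 25.73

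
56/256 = 7/32 =0.22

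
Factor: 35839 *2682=2^1*3^2 *149^1*35839^1 = 96120198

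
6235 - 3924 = 2311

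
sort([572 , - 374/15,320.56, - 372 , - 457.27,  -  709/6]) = [ - 457.27,-372,- 709/6, - 374/15,320.56, 572]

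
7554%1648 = 962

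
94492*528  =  49891776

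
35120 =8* 4390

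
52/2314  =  2/89 = 0.02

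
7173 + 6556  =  13729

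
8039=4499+3540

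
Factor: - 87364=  - 2^2 * 21841^1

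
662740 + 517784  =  1180524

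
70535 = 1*70535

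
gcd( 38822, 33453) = 413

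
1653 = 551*3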